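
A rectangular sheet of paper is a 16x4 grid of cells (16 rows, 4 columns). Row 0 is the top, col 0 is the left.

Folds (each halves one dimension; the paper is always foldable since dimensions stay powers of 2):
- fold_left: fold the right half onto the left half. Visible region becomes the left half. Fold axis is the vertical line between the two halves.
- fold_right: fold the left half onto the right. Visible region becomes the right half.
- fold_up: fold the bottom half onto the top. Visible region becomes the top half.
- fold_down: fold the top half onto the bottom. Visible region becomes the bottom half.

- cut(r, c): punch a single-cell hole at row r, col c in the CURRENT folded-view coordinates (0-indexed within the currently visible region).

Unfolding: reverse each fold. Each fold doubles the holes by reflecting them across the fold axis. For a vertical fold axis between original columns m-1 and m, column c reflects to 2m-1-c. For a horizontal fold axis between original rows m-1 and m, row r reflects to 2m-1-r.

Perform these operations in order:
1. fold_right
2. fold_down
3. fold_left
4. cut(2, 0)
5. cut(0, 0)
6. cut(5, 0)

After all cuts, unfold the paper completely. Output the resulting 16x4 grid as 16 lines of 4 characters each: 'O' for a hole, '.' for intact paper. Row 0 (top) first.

Answer: ....
....
OOOO
....
....
OOOO
....
OOOO
OOOO
....
OOOO
....
....
OOOO
....
....

Derivation:
Op 1 fold_right: fold axis v@2; visible region now rows[0,16) x cols[2,4) = 16x2
Op 2 fold_down: fold axis h@8; visible region now rows[8,16) x cols[2,4) = 8x2
Op 3 fold_left: fold axis v@3; visible region now rows[8,16) x cols[2,3) = 8x1
Op 4 cut(2, 0): punch at orig (10,2); cuts so far [(10, 2)]; region rows[8,16) x cols[2,3) = 8x1
Op 5 cut(0, 0): punch at orig (8,2); cuts so far [(8, 2), (10, 2)]; region rows[8,16) x cols[2,3) = 8x1
Op 6 cut(5, 0): punch at orig (13,2); cuts so far [(8, 2), (10, 2), (13, 2)]; region rows[8,16) x cols[2,3) = 8x1
Unfold 1 (reflect across v@3): 6 holes -> [(8, 2), (8, 3), (10, 2), (10, 3), (13, 2), (13, 3)]
Unfold 2 (reflect across h@8): 12 holes -> [(2, 2), (2, 3), (5, 2), (5, 3), (7, 2), (7, 3), (8, 2), (8, 3), (10, 2), (10, 3), (13, 2), (13, 3)]
Unfold 3 (reflect across v@2): 24 holes -> [(2, 0), (2, 1), (2, 2), (2, 3), (5, 0), (5, 1), (5, 2), (5, 3), (7, 0), (7, 1), (7, 2), (7, 3), (8, 0), (8, 1), (8, 2), (8, 3), (10, 0), (10, 1), (10, 2), (10, 3), (13, 0), (13, 1), (13, 2), (13, 3)]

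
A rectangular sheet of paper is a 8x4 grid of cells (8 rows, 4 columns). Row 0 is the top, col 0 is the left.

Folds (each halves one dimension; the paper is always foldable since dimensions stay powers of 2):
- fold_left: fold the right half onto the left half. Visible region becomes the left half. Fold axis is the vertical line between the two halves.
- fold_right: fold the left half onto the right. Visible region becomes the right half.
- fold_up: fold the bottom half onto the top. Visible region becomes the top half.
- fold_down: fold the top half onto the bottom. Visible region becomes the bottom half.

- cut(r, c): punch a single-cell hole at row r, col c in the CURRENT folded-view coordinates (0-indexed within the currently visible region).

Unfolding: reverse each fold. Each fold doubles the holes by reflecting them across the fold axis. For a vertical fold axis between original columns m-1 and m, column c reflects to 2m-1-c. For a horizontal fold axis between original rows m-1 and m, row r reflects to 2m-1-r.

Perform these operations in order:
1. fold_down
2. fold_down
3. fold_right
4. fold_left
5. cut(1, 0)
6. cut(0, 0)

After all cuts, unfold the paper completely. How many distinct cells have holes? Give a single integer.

Answer: 32

Derivation:
Op 1 fold_down: fold axis h@4; visible region now rows[4,8) x cols[0,4) = 4x4
Op 2 fold_down: fold axis h@6; visible region now rows[6,8) x cols[0,4) = 2x4
Op 3 fold_right: fold axis v@2; visible region now rows[6,8) x cols[2,4) = 2x2
Op 4 fold_left: fold axis v@3; visible region now rows[6,8) x cols[2,3) = 2x1
Op 5 cut(1, 0): punch at orig (7,2); cuts so far [(7, 2)]; region rows[6,8) x cols[2,3) = 2x1
Op 6 cut(0, 0): punch at orig (6,2); cuts so far [(6, 2), (7, 2)]; region rows[6,8) x cols[2,3) = 2x1
Unfold 1 (reflect across v@3): 4 holes -> [(6, 2), (6, 3), (7, 2), (7, 3)]
Unfold 2 (reflect across v@2): 8 holes -> [(6, 0), (6, 1), (6, 2), (6, 3), (7, 0), (7, 1), (7, 2), (7, 3)]
Unfold 3 (reflect across h@6): 16 holes -> [(4, 0), (4, 1), (4, 2), (4, 3), (5, 0), (5, 1), (5, 2), (5, 3), (6, 0), (6, 1), (6, 2), (6, 3), (7, 0), (7, 1), (7, 2), (7, 3)]
Unfold 4 (reflect across h@4): 32 holes -> [(0, 0), (0, 1), (0, 2), (0, 3), (1, 0), (1, 1), (1, 2), (1, 3), (2, 0), (2, 1), (2, 2), (2, 3), (3, 0), (3, 1), (3, 2), (3, 3), (4, 0), (4, 1), (4, 2), (4, 3), (5, 0), (5, 1), (5, 2), (5, 3), (6, 0), (6, 1), (6, 2), (6, 3), (7, 0), (7, 1), (7, 2), (7, 3)]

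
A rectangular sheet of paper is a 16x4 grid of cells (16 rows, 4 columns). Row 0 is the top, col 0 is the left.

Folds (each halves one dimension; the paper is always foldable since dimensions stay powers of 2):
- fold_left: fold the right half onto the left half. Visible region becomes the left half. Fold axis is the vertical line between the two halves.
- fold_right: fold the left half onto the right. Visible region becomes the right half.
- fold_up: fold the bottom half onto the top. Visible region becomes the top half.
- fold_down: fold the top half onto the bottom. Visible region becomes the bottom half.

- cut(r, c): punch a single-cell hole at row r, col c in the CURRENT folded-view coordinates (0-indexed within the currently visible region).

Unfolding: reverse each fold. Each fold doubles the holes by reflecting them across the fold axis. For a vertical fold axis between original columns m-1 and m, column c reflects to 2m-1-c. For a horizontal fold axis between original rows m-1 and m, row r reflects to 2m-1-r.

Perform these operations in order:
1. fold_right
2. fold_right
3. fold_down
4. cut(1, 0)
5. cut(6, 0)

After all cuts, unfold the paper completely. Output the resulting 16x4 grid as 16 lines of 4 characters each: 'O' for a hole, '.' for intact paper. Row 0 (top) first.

Answer: ....
OOOO
....
....
....
....
OOOO
....
....
OOOO
....
....
....
....
OOOO
....

Derivation:
Op 1 fold_right: fold axis v@2; visible region now rows[0,16) x cols[2,4) = 16x2
Op 2 fold_right: fold axis v@3; visible region now rows[0,16) x cols[3,4) = 16x1
Op 3 fold_down: fold axis h@8; visible region now rows[8,16) x cols[3,4) = 8x1
Op 4 cut(1, 0): punch at orig (9,3); cuts so far [(9, 3)]; region rows[8,16) x cols[3,4) = 8x1
Op 5 cut(6, 0): punch at orig (14,3); cuts so far [(9, 3), (14, 3)]; region rows[8,16) x cols[3,4) = 8x1
Unfold 1 (reflect across h@8): 4 holes -> [(1, 3), (6, 3), (9, 3), (14, 3)]
Unfold 2 (reflect across v@3): 8 holes -> [(1, 2), (1, 3), (6, 2), (6, 3), (9, 2), (9, 3), (14, 2), (14, 3)]
Unfold 3 (reflect across v@2): 16 holes -> [(1, 0), (1, 1), (1, 2), (1, 3), (6, 0), (6, 1), (6, 2), (6, 3), (9, 0), (9, 1), (9, 2), (9, 3), (14, 0), (14, 1), (14, 2), (14, 3)]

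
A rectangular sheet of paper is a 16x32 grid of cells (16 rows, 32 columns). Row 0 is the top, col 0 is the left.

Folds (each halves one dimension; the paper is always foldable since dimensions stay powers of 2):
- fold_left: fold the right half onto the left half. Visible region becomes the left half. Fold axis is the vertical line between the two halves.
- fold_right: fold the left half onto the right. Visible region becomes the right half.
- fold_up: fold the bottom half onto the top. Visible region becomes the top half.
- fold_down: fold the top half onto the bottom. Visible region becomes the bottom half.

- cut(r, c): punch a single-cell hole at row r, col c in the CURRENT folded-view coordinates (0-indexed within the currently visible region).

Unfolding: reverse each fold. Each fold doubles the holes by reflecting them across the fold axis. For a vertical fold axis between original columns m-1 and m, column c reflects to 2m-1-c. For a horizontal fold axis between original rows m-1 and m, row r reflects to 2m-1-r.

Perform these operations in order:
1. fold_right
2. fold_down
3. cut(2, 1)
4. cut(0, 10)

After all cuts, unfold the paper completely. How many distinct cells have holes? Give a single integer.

Answer: 8

Derivation:
Op 1 fold_right: fold axis v@16; visible region now rows[0,16) x cols[16,32) = 16x16
Op 2 fold_down: fold axis h@8; visible region now rows[8,16) x cols[16,32) = 8x16
Op 3 cut(2, 1): punch at orig (10,17); cuts so far [(10, 17)]; region rows[8,16) x cols[16,32) = 8x16
Op 4 cut(0, 10): punch at orig (8,26); cuts so far [(8, 26), (10, 17)]; region rows[8,16) x cols[16,32) = 8x16
Unfold 1 (reflect across h@8): 4 holes -> [(5, 17), (7, 26), (8, 26), (10, 17)]
Unfold 2 (reflect across v@16): 8 holes -> [(5, 14), (5, 17), (7, 5), (7, 26), (8, 5), (8, 26), (10, 14), (10, 17)]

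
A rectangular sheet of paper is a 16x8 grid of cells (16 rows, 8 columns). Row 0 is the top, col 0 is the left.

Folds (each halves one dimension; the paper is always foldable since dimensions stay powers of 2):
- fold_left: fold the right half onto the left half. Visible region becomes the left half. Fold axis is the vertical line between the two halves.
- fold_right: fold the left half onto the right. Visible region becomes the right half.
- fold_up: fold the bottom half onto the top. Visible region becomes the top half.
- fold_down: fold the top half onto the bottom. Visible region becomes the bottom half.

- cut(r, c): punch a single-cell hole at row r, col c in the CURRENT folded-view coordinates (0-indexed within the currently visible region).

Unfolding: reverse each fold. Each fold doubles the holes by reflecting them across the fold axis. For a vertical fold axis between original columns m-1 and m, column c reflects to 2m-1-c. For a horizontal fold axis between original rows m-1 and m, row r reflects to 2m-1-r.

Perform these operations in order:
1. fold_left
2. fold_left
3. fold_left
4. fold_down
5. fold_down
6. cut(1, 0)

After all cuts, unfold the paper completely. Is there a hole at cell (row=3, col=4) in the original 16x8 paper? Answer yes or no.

Answer: no

Derivation:
Op 1 fold_left: fold axis v@4; visible region now rows[0,16) x cols[0,4) = 16x4
Op 2 fold_left: fold axis v@2; visible region now rows[0,16) x cols[0,2) = 16x2
Op 3 fold_left: fold axis v@1; visible region now rows[0,16) x cols[0,1) = 16x1
Op 4 fold_down: fold axis h@8; visible region now rows[8,16) x cols[0,1) = 8x1
Op 5 fold_down: fold axis h@12; visible region now rows[12,16) x cols[0,1) = 4x1
Op 6 cut(1, 0): punch at orig (13,0); cuts so far [(13, 0)]; region rows[12,16) x cols[0,1) = 4x1
Unfold 1 (reflect across h@12): 2 holes -> [(10, 0), (13, 0)]
Unfold 2 (reflect across h@8): 4 holes -> [(2, 0), (5, 0), (10, 0), (13, 0)]
Unfold 3 (reflect across v@1): 8 holes -> [(2, 0), (2, 1), (5, 0), (5, 1), (10, 0), (10, 1), (13, 0), (13, 1)]
Unfold 4 (reflect across v@2): 16 holes -> [(2, 0), (2, 1), (2, 2), (2, 3), (5, 0), (5, 1), (5, 2), (5, 3), (10, 0), (10, 1), (10, 2), (10, 3), (13, 0), (13, 1), (13, 2), (13, 3)]
Unfold 5 (reflect across v@4): 32 holes -> [(2, 0), (2, 1), (2, 2), (2, 3), (2, 4), (2, 5), (2, 6), (2, 7), (5, 0), (5, 1), (5, 2), (5, 3), (5, 4), (5, 5), (5, 6), (5, 7), (10, 0), (10, 1), (10, 2), (10, 3), (10, 4), (10, 5), (10, 6), (10, 7), (13, 0), (13, 1), (13, 2), (13, 3), (13, 4), (13, 5), (13, 6), (13, 7)]
Holes: [(2, 0), (2, 1), (2, 2), (2, 3), (2, 4), (2, 5), (2, 6), (2, 7), (5, 0), (5, 1), (5, 2), (5, 3), (5, 4), (5, 5), (5, 6), (5, 7), (10, 0), (10, 1), (10, 2), (10, 3), (10, 4), (10, 5), (10, 6), (10, 7), (13, 0), (13, 1), (13, 2), (13, 3), (13, 4), (13, 5), (13, 6), (13, 7)]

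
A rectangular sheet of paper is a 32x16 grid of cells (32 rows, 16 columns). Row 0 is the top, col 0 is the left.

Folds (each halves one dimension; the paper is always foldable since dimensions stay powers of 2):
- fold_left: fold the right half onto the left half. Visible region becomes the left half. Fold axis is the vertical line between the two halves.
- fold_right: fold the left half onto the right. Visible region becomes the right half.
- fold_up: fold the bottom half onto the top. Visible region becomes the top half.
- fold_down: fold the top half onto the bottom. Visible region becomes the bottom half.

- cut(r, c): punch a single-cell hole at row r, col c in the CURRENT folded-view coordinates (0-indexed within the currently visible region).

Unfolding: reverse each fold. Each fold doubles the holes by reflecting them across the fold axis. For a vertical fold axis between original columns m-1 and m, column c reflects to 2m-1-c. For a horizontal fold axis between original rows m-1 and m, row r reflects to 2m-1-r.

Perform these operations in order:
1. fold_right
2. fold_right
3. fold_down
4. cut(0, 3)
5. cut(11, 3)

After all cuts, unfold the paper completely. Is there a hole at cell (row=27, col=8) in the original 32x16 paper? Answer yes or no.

Answer: yes

Derivation:
Op 1 fold_right: fold axis v@8; visible region now rows[0,32) x cols[8,16) = 32x8
Op 2 fold_right: fold axis v@12; visible region now rows[0,32) x cols[12,16) = 32x4
Op 3 fold_down: fold axis h@16; visible region now rows[16,32) x cols[12,16) = 16x4
Op 4 cut(0, 3): punch at orig (16,15); cuts so far [(16, 15)]; region rows[16,32) x cols[12,16) = 16x4
Op 5 cut(11, 3): punch at orig (27,15); cuts so far [(16, 15), (27, 15)]; region rows[16,32) x cols[12,16) = 16x4
Unfold 1 (reflect across h@16): 4 holes -> [(4, 15), (15, 15), (16, 15), (27, 15)]
Unfold 2 (reflect across v@12): 8 holes -> [(4, 8), (4, 15), (15, 8), (15, 15), (16, 8), (16, 15), (27, 8), (27, 15)]
Unfold 3 (reflect across v@8): 16 holes -> [(4, 0), (4, 7), (4, 8), (4, 15), (15, 0), (15, 7), (15, 8), (15, 15), (16, 0), (16, 7), (16, 8), (16, 15), (27, 0), (27, 7), (27, 8), (27, 15)]
Holes: [(4, 0), (4, 7), (4, 8), (4, 15), (15, 0), (15, 7), (15, 8), (15, 15), (16, 0), (16, 7), (16, 8), (16, 15), (27, 0), (27, 7), (27, 8), (27, 15)]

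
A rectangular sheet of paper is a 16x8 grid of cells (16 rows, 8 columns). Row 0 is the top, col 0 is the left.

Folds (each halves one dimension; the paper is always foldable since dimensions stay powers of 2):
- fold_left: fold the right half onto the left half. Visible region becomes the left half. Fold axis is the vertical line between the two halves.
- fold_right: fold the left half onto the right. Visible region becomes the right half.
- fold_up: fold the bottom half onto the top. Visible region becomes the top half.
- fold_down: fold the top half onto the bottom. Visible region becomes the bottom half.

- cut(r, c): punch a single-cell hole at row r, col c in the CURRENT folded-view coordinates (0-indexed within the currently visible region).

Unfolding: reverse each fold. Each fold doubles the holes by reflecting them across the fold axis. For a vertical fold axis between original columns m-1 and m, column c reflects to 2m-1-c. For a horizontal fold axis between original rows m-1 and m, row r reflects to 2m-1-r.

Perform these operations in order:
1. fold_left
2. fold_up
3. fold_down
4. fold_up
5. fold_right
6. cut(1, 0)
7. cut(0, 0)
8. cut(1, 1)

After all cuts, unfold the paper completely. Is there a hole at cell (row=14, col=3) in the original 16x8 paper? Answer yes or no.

Op 1 fold_left: fold axis v@4; visible region now rows[0,16) x cols[0,4) = 16x4
Op 2 fold_up: fold axis h@8; visible region now rows[0,8) x cols[0,4) = 8x4
Op 3 fold_down: fold axis h@4; visible region now rows[4,8) x cols[0,4) = 4x4
Op 4 fold_up: fold axis h@6; visible region now rows[4,6) x cols[0,4) = 2x4
Op 5 fold_right: fold axis v@2; visible region now rows[4,6) x cols[2,4) = 2x2
Op 6 cut(1, 0): punch at orig (5,2); cuts so far [(5, 2)]; region rows[4,6) x cols[2,4) = 2x2
Op 7 cut(0, 0): punch at orig (4,2); cuts so far [(4, 2), (5, 2)]; region rows[4,6) x cols[2,4) = 2x2
Op 8 cut(1, 1): punch at orig (5,3); cuts so far [(4, 2), (5, 2), (5, 3)]; region rows[4,6) x cols[2,4) = 2x2
Unfold 1 (reflect across v@2): 6 holes -> [(4, 1), (4, 2), (5, 0), (5, 1), (5, 2), (5, 3)]
Unfold 2 (reflect across h@6): 12 holes -> [(4, 1), (4, 2), (5, 0), (5, 1), (5, 2), (5, 3), (6, 0), (6, 1), (6, 2), (6, 3), (7, 1), (7, 2)]
Unfold 3 (reflect across h@4): 24 holes -> [(0, 1), (0, 2), (1, 0), (1, 1), (1, 2), (1, 3), (2, 0), (2, 1), (2, 2), (2, 3), (3, 1), (3, 2), (4, 1), (4, 2), (5, 0), (5, 1), (5, 2), (5, 3), (6, 0), (6, 1), (6, 2), (6, 3), (7, 1), (7, 2)]
Unfold 4 (reflect across h@8): 48 holes -> [(0, 1), (0, 2), (1, 0), (1, 1), (1, 2), (1, 3), (2, 0), (2, 1), (2, 2), (2, 3), (3, 1), (3, 2), (4, 1), (4, 2), (5, 0), (5, 1), (5, 2), (5, 3), (6, 0), (6, 1), (6, 2), (6, 3), (7, 1), (7, 2), (8, 1), (8, 2), (9, 0), (9, 1), (9, 2), (9, 3), (10, 0), (10, 1), (10, 2), (10, 3), (11, 1), (11, 2), (12, 1), (12, 2), (13, 0), (13, 1), (13, 2), (13, 3), (14, 0), (14, 1), (14, 2), (14, 3), (15, 1), (15, 2)]
Unfold 5 (reflect across v@4): 96 holes -> [(0, 1), (0, 2), (0, 5), (0, 6), (1, 0), (1, 1), (1, 2), (1, 3), (1, 4), (1, 5), (1, 6), (1, 7), (2, 0), (2, 1), (2, 2), (2, 3), (2, 4), (2, 5), (2, 6), (2, 7), (3, 1), (3, 2), (3, 5), (3, 6), (4, 1), (4, 2), (4, 5), (4, 6), (5, 0), (5, 1), (5, 2), (5, 3), (5, 4), (5, 5), (5, 6), (5, 7), (6, 0), (6, 1), (6, 2), (6, 3), (6, 4), (6, 5), (6, 6), (6, 7), (7, 1), (7, 2), (7, 5), (7, 6), (8, 1), (8, 2), (8, 5), (8, 6), (9, 0), (9, 1), (9, 2), (9, 3), (9, 4), (9, 5), (9, 6), (9, 7), (10, 0), (10, 1), (10, 2), (10, 3), (10, 4), (10, 5), (10, 6), (10, 7), (11, 1), (11, 2), (11, 5), (11, 6), (12, 1), (12, 2), (12, 5), (12, 6), (13, 0), (13, 1), (13, 2), (13, 3), (13, 4), (13, 5), (13, 6), (13, 7), (14, 0), (14, 1), (14, 2), (14, 3), (14, 4), (14, 5), (14, 6), (14, 7), (15, 1), (15, 2), (15, 5), (15, 6)]
Holes: [(0, 1), (0, 2), (0, 5), (0, 6), (1, 0), (1, 1), (1, 2), (1, 3), (1, 4), (1, 5), (1, 6), (1, 7), (2, 0), (2, 1), (2, 2), (2, 3), (2, 4), (2, 5), (2, 6), (2, 7), (3, 1), (3, 2), (3, 5), (3, 6), (4, 1), (4, 2), (4, 5), (4, 6), (5, 0), (5, 1), (5, 2), (5, 3), (5, 4), (5, 5), (5, 6), (5, 7), (6, 0), (6, 1), (6, 2), (6, 3), (6, 4), (6, 5), (6, 6), (6, 7), (7, 1), (7, 2), (7, 5), (7, 6), (8, 1), (8, 2), (8, 5), (8, 6), (9, 0), (9, 1), (9, 2), (9, 3), (9, 4), (9, 5), (9, 6), (9, 7), (10, 0), (10, 1), (10, 2), (10, 3), (10, 4), (10, 5), (10, 6), (10, 7), (11, 1), (11, 2), (11, 5), (11, 6), (12, 1), (12, 2), (12, 5), (12, 6), (13, 0), (13, 1), (13, 2), (13, 3), (13, 4), (13, 5), (13, 6), (13, 7), (14, 0), (14, 1), (14, 2), (14, 3), (14, 4), (14, 5), (14, 6), (14, 7), (15, 1), (15, 2), (15, 5), (15, 6)]

Answer: yes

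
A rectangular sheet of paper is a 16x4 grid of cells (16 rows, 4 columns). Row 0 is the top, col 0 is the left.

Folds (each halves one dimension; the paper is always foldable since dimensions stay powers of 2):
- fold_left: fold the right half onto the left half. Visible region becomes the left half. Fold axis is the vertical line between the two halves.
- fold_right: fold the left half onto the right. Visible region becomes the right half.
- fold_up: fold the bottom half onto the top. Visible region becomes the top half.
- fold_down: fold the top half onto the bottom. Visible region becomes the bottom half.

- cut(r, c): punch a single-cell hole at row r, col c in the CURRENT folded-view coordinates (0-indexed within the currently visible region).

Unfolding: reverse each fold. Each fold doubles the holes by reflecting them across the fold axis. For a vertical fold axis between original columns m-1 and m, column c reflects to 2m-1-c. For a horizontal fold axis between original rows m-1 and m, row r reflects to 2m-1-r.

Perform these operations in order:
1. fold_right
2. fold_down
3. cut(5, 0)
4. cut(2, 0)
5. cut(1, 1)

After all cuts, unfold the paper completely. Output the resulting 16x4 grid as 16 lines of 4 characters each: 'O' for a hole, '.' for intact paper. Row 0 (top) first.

Op 1 fold_right: fold axis v@2; visible region now rows[0,16) x cols[2,4) = 16x2
Op 2 fold_down: fold axis h@8; visible region now rows[8,16) x cols[2,4) = 8x2
Op 3 cut(5, 0): punch at orig (13,2); cuts so far [(13, 2)]; region rows[8,16) x cols[2,4) = 8x2
Op 4 cut(2, 0): punch at orig (10,2); cuts so far [(10, 2), (13, 2)]; region rows[8,16) x cols[2,4) = 8x2
Op 5 cut(1, 1): punch at orig (9,3); cuts so far [(9, 3), (10, 2), (13, 2)]; region rows[8,16) x cols[2,4) = 8x2
Unfold 1 (reflect across h@8): 6 holes -> [(2, 2), (5, 2), (6, 3), (9, 3), (10, 2), (13, 2)]
Unfold 2 (reflect across v@2): 12 holes -> [(2, 1), (2, 2), (5, 1), (5, 2), (6, 0), (6, 3), (9, 0), (9, 3), (10, 1), (10, 2), (13, 1), (13, 2)]

Answer: ....
....
.OO.
....
....
.OO.
O..O
....
....
O..O
.OO.
....
....
.OO.
....
....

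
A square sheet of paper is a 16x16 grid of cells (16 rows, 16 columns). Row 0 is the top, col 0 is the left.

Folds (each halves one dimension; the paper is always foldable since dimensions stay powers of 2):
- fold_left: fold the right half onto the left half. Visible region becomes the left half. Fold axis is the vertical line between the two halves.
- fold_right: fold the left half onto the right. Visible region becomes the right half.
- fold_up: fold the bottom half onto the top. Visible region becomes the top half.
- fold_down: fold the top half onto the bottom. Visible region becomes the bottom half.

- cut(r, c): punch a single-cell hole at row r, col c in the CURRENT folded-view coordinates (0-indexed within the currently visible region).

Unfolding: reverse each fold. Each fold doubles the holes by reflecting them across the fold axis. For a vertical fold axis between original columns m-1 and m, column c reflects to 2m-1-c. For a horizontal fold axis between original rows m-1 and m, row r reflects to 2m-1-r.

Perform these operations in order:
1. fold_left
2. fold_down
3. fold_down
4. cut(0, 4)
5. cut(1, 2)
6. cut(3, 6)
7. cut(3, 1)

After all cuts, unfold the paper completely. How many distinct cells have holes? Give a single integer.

Op 1 fold_left: fold axis v@8; visible region now rows[0,16) x cols[0,8) = 16x8
Op 2 fold_down: fold axis h@8; visible region now rows[8,16) x cols[0,8) = 8x8
Op 3 fold_down: fold axis h@12; visible region now rows[12,16) x cols[0,8) = 4x8
Op 4 cut(0, 4): punch at orig (12,4); cuts so far [(12, 4)]; region rows[12,16) x cols[0,8) = 4x8
Op 5 cut(1, 2): punch at orig (13,2); cuts so far [(12, 4), (13, 2)]; region rows[12,16) x cols[0,8) = 4x8
Op 6 cut(3, 6): punch at orig (15,6); cuts so far [(12, 4), (13, 2), (15, 6)]; region rows[12,16) x cols[0,8) = 4x8
Op 7 cut(3, 1): punch at orig (15,1); cuts so far [(12, 4), (13, 2), (15, 1), (15, 6)]; region rows[12,16) x cols[0,8) = 4x8
Unfold 1 (reflect across h@12): 8 holes -> [(8, 1), (8, 6), (10, 2), (11, 4), (12, 4), (13, 2), (15, 1), (15, 6)]
Unfold 2 (reflect across h@8): 16 holes -> [(0, 1), (0, 6), (2, 2), (3, 4), (4, 4), (5, 2), (7, 1), (7, 6), (8, 1), (8, 6), (10, 2), (11, 4), (12, 4), (13, 2), (15, 1), (15, 6)]
Unfold 3 (reflect across v@8): 32 holes -> [(0, 1), (0, 6), (0, 9), (0, 14), (2, 2), (2, 13), (3, 4), (3, 11), (4, 4), (4, 11), (5, 2), (5, 13), (7, 1), (7, 6), (7, 9), (7, 14), (8, 1), (8, 6), (8, 9), (8, 14), (10, 2), (10, 13), (11, 4), (11, 11), (12, 4), (12, 11), (13, 2), (13, 13), (15, 1), (15, 6), (15, 9), (15, 14)]

Answer: 32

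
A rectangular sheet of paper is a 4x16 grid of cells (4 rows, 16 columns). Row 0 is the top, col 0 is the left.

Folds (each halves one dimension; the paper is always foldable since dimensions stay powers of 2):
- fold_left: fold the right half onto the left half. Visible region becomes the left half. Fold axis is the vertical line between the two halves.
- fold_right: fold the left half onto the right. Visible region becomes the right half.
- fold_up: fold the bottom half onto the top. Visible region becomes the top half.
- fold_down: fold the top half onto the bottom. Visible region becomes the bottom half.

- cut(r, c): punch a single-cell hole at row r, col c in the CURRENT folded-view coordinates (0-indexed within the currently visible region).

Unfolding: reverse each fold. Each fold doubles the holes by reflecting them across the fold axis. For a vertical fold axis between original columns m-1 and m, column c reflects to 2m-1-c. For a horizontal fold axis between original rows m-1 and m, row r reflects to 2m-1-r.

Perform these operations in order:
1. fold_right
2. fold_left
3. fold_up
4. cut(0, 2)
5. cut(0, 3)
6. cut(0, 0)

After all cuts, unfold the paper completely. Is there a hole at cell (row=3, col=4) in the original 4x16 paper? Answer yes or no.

Op 1 fold_right: fold axis v@8; visible region now rows[0,4) x cols[8,16) = 4x8
Op 2 fold_left: fold axis v@12; visible region now rows[0,4) x cols[8,12) = 4x4
Op 3 fold_up: fold axis h@2; visible region now rows[0,2) x cols[8,12) = 2x4
Op 4 cut(0, 2): punch at orig (0,10); cuts so far [(0, 10)]; region rows[0,2) x cols[8,12) = 2x4
Op 5 cut(0, 3): punch at orig (0,11); cuts so far [(0, 10), (0, 11)]; region rows[0,2) x cols[8,12) = 2x4
Op 6 cut(0, 0): punch at orig (0,8); cuts so far [(0, 8), (0, 10), (0, 11)]; region rows[0,2) x cols[8,12) = 2x4
Unfold 1 (reflect across h@2): 6 holes -> [(0, 8), (0, 10), (0, 11), (3, 8), (3, 10), (3, 11)]
Unfold 2 (reflect across v@12): 12 holes -> [(0, 8), (0, 10), (0, 11), (0, 12), (0, 13), (0, 15), (3, 8), (3, 10), (3, 11), (3, 12), (3, 13), (3, 15)]
Unfold 3 (reflect across v@8): 24 holes -> [(0, 0), (0, 2), (0, 3), (0, 4), (0, 5), (0, 7), (0, 8), (0, 10), (0, 11), (0, 12), (0, 13), (0, 15), (3, 0), (3, 2), (3, 3), (3, 4), (3, 5), (3, 7), (3, 8), (3, 10), (3, 11), (3, 12), (3, 13), (3, 15)]
Holes: [(0, 0), (0, 2), (0, 3), (0, 4), (0, 5), (0, 7), (0, 8), (0, 10), (0, 11), (0, 12), (0, 13), (0, 15), (3, 0), (3, 2), (3, 3), (3, 4), (3, 5), (3, 7), (3, 8), (3, 10), (3, 11), (3, 12), (3, 13), (3, 15)]

Answer: yes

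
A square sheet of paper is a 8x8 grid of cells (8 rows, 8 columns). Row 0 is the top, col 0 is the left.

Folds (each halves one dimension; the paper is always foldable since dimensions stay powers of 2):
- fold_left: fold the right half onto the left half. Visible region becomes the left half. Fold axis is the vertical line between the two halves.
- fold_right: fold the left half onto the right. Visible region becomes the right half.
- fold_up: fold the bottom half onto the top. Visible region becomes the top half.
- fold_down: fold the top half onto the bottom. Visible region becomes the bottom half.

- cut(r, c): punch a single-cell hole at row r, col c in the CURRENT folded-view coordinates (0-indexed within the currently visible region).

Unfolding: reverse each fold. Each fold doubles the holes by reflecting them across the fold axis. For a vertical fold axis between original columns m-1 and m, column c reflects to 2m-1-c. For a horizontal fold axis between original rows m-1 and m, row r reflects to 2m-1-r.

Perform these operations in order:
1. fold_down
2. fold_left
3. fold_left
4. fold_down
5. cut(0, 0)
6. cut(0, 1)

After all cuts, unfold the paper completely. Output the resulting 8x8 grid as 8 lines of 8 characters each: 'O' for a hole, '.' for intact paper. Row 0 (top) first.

Op 1 fold_down: fold axis h@4; visible region now rows[4,8) x cols[0,8) = 4x8
Op 2 fold_left: fold axis v@4; visible region now rows[4,8) x cols[0,4) = 4x4
Op 3 fold_left: fold axis v@2; visible region now rows[4,8) x cols[0,2) = 4x2
Op 4 fold_down: fold axis h@6; visible region now rows[6,8) x cols[0,2) = 2x2
Op 5 cut(0, 0): punch at orig (6,0); cuts so far [(6, 0)]; region rows[6,8) x cols[0,2) = 2x2
Op 6 cut(0, 1): punch at orig (6,1); cuts so far [(6, 0), (6, 1)]; region rows[6,8) x cols[0,2) = 2x2
Unfold 1 (reflect across h@6): 4 holes -> [(5, 0), (5, 1), (6, 0), (6, 1)]
Unfold 2 (reflect across v@2): 8 holes -> [(5, 0), (5, 1), (5, 2), (5, 3), (6, 0), (6, 1), (6, 2), (6, 3)]
Unfold 3 (reflect across v@4): 16 holes -> [(5, 0), (5, 1), (5, 2), (5, 3), (5, 4), (5, 5), (5, 6), (5, 7), (6, 0), (6, 1), (6, 2), (6, 3), (6, 4), (6, 5), (6, 6), (6, 7)]
Unfold 4 (reflect across h@4): 32 holes -> [(1, 0), (1, 1), (1, 2), (1, 3), (1, 4), (1, 5), (1, 6), (1, 7), (2, 0), (2, 1), (2, 2), (2, 3), (2, 4), (2, 5), (2, 6), (2, 7), (5, 0), (5, 1), (5, 2), (5, 3), (5, 4), (5, 5), (5, 6), (5, 7), (6, 0), (6, 1), (6, 2), (6, 3), (6, 4), (6, 5), (6, 6), (6, 7)]

Answer: ........
OOOOOOOO
OOOOOOOO
........
........
OOOOOOOO
OOOOOOOO
........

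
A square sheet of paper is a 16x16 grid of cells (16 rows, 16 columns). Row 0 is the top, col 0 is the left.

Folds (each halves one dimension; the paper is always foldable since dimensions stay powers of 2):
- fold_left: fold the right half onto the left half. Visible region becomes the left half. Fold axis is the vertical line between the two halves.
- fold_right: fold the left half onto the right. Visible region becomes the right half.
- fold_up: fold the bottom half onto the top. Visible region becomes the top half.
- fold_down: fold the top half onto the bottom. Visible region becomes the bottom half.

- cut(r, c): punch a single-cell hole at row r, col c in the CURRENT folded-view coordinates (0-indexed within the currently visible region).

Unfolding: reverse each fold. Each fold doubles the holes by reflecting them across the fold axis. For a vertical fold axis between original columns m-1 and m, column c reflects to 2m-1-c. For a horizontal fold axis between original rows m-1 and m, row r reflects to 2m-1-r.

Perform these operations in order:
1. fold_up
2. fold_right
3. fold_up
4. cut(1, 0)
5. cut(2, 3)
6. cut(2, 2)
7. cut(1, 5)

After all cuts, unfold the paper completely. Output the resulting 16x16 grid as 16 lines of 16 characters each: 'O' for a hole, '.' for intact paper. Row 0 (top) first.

Op 1 fold_up: fold axis h@8; visible region now rows[0,8) x cols[0,16) = 8x16
Op 2 fold_right: fold axis v@8; visible region now rows[0,8) x cols[8,16) = 8x8
Op 3 fold_up: fold axis h@4; visible region now rows[0,4) x cols[8,16) = 4x8
Op 4 cut(1, 0): punch at orig (1,8); cuts so far [(1, 8)]; region rows[0,4) x cols[8,16) = 4x8
Op 5 cut(2, 3): punch at orig (2,11); cuts so far [(1, 8), (2, 11)]; region rows[0,4) x cols[8,16) = 4x8
Op 6 cut(2, 2): punch at orig (2,10); cuts so far [(1, 8), (2, 10), (2, 11)]; region rows[0,4) x cols[8,16) = 4x8
Op 7 cut(1, 5): punch at orig (1,13); cuts so far [(1, 8), (1, 13), (2, 10), (2, 11)]; region rows[0,4) x cols[8,16) = 4x8
Unfold 1 (reflect across h@4): 8 holes -> [(1, 8), (1, 13), (2, 10), (2, 11), (5, 10), (5, 11), (6, 8), (6, 13)]
Unfold 2 (reflect across v@8): 16 holes -> [(1, 2), (1, 7), (1, 8), (1, 13), (2, 4), (2, 5), (2, 10), (2, 11), (5, 4), (5, 5), (5, 10), (5, 11), (6, 2), (6, 7), (6, 8), (6, 13)]
Unfold 3 (reflect across h@8): 32 holes -> [(1, 2), (1, 7), (1, 8), (1, 13), (2, 4), (2, 5), (2, 10), (2, 11), (5, 4), (5, 5), (5, 10), (5, 11), (6, 2), (6, 7), (6, 8), (6, 13), (9, 2), (9, 7), (9, 8), (9, 13), (10, 4), (10, 5), (10, 10), (10, 11), (13, 4), (13, 5), (13, 10), (13, 11), (14, 2), (14, 7), (14, 8), (14, 13)]

Answer: ................
..O....OO....O..
....OO....OO....
................
................
....OO....OO....
..O....OO....O..
................
................
..O....OO....O..
....OO....OO....
................
................
....OO....OO....
..O....OO....O..
................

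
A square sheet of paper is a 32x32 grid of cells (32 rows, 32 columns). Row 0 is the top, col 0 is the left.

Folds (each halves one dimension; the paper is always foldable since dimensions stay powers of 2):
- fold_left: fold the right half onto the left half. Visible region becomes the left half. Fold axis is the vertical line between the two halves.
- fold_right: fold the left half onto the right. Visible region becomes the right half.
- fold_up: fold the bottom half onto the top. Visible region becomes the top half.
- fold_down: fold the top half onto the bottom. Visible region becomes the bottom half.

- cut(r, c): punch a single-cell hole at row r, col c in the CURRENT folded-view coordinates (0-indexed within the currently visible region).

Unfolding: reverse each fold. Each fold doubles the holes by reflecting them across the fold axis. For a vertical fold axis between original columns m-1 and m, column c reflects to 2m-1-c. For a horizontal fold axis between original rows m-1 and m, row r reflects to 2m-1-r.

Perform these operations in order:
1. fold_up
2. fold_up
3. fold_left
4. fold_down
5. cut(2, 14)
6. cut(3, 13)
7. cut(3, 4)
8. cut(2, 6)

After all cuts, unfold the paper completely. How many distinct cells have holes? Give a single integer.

Answer: 64

Derivation:
Op 1 fold_up: fold axis h@16; visible region now rows[0,16) x cols[0,32) = 16x32
Op 2 fold_up: fold axis h@8; visible region now rows[0,8) x cols[0,32) = 8x32
Op 3 fold_left: fold axis v@16; visible region now rows[0,8) x cols[0,16) = 8x16
Op 4 fold_down: fold axis h@4; visible region now rows[4,8) x cols[0,16) = 4x16
Op 5 cut(2, 14): punch at orig (6,14); cuts so far [(6, 14)]; region rows[4,8) x cols[0,16) = 4x16
Op 6 cut(3, 13): punch at orig (7,13); cuts so far [(6, 14), (7, 13)]; region rows[4,8) x cols[0,16) = 4x16
Op 7 cut(3, 4): punch at orig (7,4); cuts so far [(6, 14), (7, 4), (7, 13)]; region rows[4,8) x cols[0,16) = 4x16
Op 8 cut(2, 6): punch at orig (6,6); cuts so far [(6, 6), (6, 14), (7, 4), (7, 13)]; region rows[4,8) x cols[0,16) = 4x16
Unfold 1 (reflect across h@4): 8 holes -> [(0, 4), (0, 13), (1, 6), (1, 14), (6, 6), (6, 14), (7, 4), (7, 13)]
Unfold 2 (reflect across v@16): 16 holes -> [(0, 4), (0, 13), (0, 18), (0, 27), (1, 6), (1, 14), (1, 17), (1, 25), (6, 6), (6, 14), (6, 17), (6, 25), (7, 4), (7, 13), (7, 18), (7, 27)]
Unfold 3 (reflect across h@8): 32 holes -> [(0, 4), (0, 13), (0, 18), (0, 27), (1, 6), (1, 14), (1, 17), (1, 25), (6, 6), (6, 14), (6, 17), (6, 25), (7, 4), (7, 13), (7, 18), (7, 27), (8, 4), (8, 13), (8, 18), (8, 27), (9, 6), (9, 14), (9, 17), (9, 25), (14, 6), (14, 14), (14, 17), (14, 25), (15, 4), (15, 13), (15, 18), (15, 27)]
Unfold 4 (reflect across h@16): 64 holes -> [(0, 4), (0, 13), (0, 18), (0, 27), (1, 6), (1, 14), (1, 17), (1, 25), (6, 6), (6, 14), (6, 17), (6, 25), (7, 4), (7, 13), (7, 18), (7, 27), (8, 4), (8, 13), (8, 18), (8, 27), (9, 6), (9, 14), (9, 17), (9, 25), (14, 6), (14, 14), (14, 17), (14, 25), (15, 4), (15, 13), (15, 18), (15, 27), (16, 4), (16, 13), (16, 18), (16, 27), (17, 6), (17, 14), (17, 17), (17, 25), (22, 6), (22, 14), (22, 17), (22, 25), (23, 4), (23, 13), (23, 18), (23, 27), (24, 4), (24, 13), (24, 18), (24, 27), (25, 6), (25, 14), (25, 17), (25, 25), (30, 6), (30, 14), (30, 17), (30, 25), (31, 4), (31, 13), (31, 18), (31, 27)]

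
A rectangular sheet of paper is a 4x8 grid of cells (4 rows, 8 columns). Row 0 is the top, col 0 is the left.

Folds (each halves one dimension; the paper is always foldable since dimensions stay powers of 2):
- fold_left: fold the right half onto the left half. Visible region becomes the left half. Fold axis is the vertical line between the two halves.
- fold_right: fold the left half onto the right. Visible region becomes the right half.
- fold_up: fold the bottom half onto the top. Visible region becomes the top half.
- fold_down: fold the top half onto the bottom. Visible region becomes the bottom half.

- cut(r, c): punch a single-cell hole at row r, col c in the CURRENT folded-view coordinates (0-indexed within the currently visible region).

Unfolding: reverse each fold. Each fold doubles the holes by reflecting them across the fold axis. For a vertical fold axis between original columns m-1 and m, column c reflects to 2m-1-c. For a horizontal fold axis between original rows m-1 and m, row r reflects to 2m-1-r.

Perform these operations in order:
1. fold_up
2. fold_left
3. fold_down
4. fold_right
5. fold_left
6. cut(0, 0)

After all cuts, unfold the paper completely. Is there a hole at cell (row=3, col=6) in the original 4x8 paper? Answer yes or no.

Op 1 fold_up: fold axis h@2; visible region now rows[0,2) x cols[0,8) = 2x8
Op 2 fold_left: fold axis v@4; visible region now rows[0,2) x cols[0,4) = 2x4
Op 3 fold_down: fold axis h@1; visible region now rows[1,2) x cols[0,4) = 1x4
Op 4 fold_right: fold axis v@2; visible region now rows[1,2) x cols[2,4) = 1x2
Op 5 fold_left: fold axis v@3; visible region now rows[1,2) x cols[2,3) = 1x1
Op 6 cut(0, 0): punch at orig (1,2); cuts so far [(1, 2)]; region rows[1,2) x cols[2,3) = 1x1
Unfold 1 (reflect across v@3): 2 holes -> [(1, 2), (1, 3)]
Unfold 2 (reflect across v@2): 4 holes -> [(1, 0), (1, 1), (1, 2), (1, 3)]
Unfold 3 (reflect across h@1): 8 holes -> [(0, 0), (0, 1), (0, 2), (0, 3), (1, 0), (1, 1), (1, 2), (1, 3)]
Unfold 4 (reflect across v@4): 16 holes -> [(0, 0), (0, 1), (0, 2), (0, 3), (0, 4), (0, 5), (0, 6), (0, 7), (1, 0), (1, 1), (1, 2), (1, 3), (1, 4), (1, 5), (1, 6), (1, 7)]
Unfold 5 (reflect across h@2): 32 holes -> [(0, 0), (0, 1), (0, 2), (0, 3), (0, 4), (0, 5), (0, 6), (0, 7), (1, 0), (1, 1), (1, 2), (1, 3), (1, 4), (1, 5), (1, 6), (1, 7), (2, 0), (2, 1), (2, 2), (2, 3), (2, 4), (2, 5), (2, 6), (2, 7), (3, 0), (3, 1), (3, 2), (3, 3), (3, 4), (3, 5), (3, 6), (3, 7)]
Holes: [(0, 0), (0, 1), (0, 2), (0, 3), (0, 4), (0, 5), (0, 6), (0, 7), (1, 0), (1, 1), (1, 2), (1, 3), (1, 4), (1, 5), (1, 6), (1, 7), (2, 0), (2, 1), (2, 2), (2, 3), (2, 4), (2, 5), (2, 6), (2, 7), (3, 0), (3, 1), (3, 2), (3, 3), (3, 4), (3, 5), (3, 6), (3, 7)]

Answer: yes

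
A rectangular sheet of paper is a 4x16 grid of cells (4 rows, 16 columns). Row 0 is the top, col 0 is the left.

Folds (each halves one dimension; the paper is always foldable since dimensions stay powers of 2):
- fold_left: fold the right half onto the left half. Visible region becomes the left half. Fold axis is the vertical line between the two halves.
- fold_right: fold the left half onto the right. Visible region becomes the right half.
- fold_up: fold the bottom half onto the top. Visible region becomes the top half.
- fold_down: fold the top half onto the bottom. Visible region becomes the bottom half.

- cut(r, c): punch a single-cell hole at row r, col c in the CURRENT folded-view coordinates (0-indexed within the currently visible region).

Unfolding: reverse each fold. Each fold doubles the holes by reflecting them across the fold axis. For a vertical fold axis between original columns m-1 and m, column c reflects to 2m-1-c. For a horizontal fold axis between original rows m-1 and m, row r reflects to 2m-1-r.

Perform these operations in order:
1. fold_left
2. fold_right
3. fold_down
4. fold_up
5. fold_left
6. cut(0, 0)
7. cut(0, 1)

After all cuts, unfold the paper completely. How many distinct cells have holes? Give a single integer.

Answer: 64

Derivation:
Op 1 fold_left: fold axis v@8; visible region now rows[0,4) x cols[0,8) = 4x8
Op 2 fold_right: fold axis v@4; visible region now rows[0,4) x cols[4,8) = 4x4
Op 3 fold_down: fold axis h@2; visible region now rows[2,4) x cols[4,8) = 2x4
Op 4 fold_up: fold axis h@3; visible region now rows[2,3) x cols[4,8) = 1x4
Op 5 fold_left: fold axis v@6; visible region now rows[2,3) x cols[4,6) = 1x2
Op 6 cut(0, 0): punch at orig (2,4); cuts so far [(2, 4)]; region rows[2,3) x cols[4,6) = 1x2
Op 7 cut(0, 1): punch at orig (2,5); cuts so far [(2, 4), (2, 5)]; region rows[2,3) x cols[4,6) = 1x2
Unfold 1 (reflect across v@6): 4 holes -> [(2, 4), (2, 5), (2, 6), (2, 7)]
Unfold 2 (reflect across h@3): 8 holes -> [(2, 4), (2, 5), (2, 6), (2, 7), (3, 4), (3, 5), (3, 6), (3, 7)]
Unfold 3 (reflect across h@2): 16 holes -> [(0, 4), (0, 5), (0, 6), (0, 7), (1, 4), (1, 5), (1, 6), (1, 7), (2, 4), (2, 5), (2, 6), (2, 7), (3, 4), (3, 5), (3, 6), (3, 7)]
Unfold 4 (reflect across v@4): 32 holes -> [(0, 0), (0, 1), (0, 2), (0, 3), (0, 4), (0, 5), (0, 6), (0, 7), (1, 0), (1, 1), (1, 2), (1, 3), (1, 4), (1, 5), (1, 6), (1, 7), (2, 0), (2, 1), (2, 2), (2, 3), (2, 4), (2, 5), (2, 6), (2, 7), (3, 0), (3, 1), (3, 2), (3, 3), (3, 4), (3, 5), (3, 6), (3, 7)]
Unfold 5 (reflect across v@8): 64 holes -> [(0, 0), (0, 1), (0, 2), (0, 3), (0, 4), (0, 5), (0, 6), (0, 7), (0, 8), (0, 9), (0, 10), (0, 11), (0, 12), (0, 13), (0, 14), (0, 15), (1, 0), (1, 1), (1, 2), (1, 3), (1, 4), (1, 5), (1, 6), (1, 7), (1, 8), (1, 9), (1, 10), (1, 11), (1, 12), (1, 13), (1, 14), (1, 15), (2, 0), (2, 1), (2, 2), (2, 3), (2, 4), (2, 5), (2, 6), (2, 7), (2, 8), (2, 9), (2, 10), (2, 11), (2, 12), (2, 13), (2, 14), (2, 15), (3, 0), (3, 1), (3, 2), (3, 3), (3, 4), (3, 5), (3, 6), (3, 7), (3, 8), (3, 9), (3, 10), (3, 11), (3, 12), (3, 13), (3, 14), (3, 15)]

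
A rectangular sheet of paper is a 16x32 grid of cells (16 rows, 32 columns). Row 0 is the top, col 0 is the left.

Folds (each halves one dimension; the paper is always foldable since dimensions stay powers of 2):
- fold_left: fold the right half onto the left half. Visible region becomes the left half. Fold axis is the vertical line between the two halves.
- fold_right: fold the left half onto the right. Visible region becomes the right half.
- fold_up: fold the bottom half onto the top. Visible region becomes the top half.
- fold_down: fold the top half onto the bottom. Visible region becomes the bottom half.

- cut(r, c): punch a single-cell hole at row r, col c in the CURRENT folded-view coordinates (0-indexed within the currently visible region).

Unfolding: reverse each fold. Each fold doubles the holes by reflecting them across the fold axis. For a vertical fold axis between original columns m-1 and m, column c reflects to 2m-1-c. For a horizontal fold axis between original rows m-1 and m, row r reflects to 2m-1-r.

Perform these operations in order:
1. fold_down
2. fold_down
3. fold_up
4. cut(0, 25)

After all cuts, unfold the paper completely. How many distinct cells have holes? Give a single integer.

Op 1 fold_down: fold axis h@8; visible region now rows[8,16) x cols[0,32) = 8x32
Op 2 fold_down: fold axis h@12; visible region now rows[12,16) x cols[0,32) = 4x32
Op 3 fold_up: fold axis h@14; visible region now rows[12,14) x cols[0,32) = 2x32
Op 4 cut(0, 25): punch at orig (12,25); cuts so far [(12, 25)]; region rows[12,14) x cols[0,32) = 2x32
Unfold 1 (reflect across h@14): 2 holes -> [(12, 25), (15, 25)]
Unfold 2 (reflect across h@12): 4 holes -> [(8, 25), (11, 25), (12, 25), (15, 25)]
Unfold 3 (reflect across h@8): 8 holes -> [(0, 25), (3, 25), (4, 25), (7, 25), (8, 25), (11, 25), (12, 25), (15, 25)]

Answer: 8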